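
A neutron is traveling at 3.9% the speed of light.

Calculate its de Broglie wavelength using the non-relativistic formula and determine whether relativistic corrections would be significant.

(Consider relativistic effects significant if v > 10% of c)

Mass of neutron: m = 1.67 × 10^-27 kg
No, relativistic corrections are not needed.

Using the non-relativistic de Broglie formula λ = h/(mv):

v = 3.9% × c = 1.169 × 10^7 m/s

λ = h/(mv)
λ = (6.626 × 10^-34 J·s) / (1.67 × 10^-27 kg × 1.169 × 10^7 m/s)
λ = 3.39 × 10^-14 m

Since v = 3.9% of c < 10% of c, relativistic corrections are NOT significant and this non-relativistic result is a good approximation.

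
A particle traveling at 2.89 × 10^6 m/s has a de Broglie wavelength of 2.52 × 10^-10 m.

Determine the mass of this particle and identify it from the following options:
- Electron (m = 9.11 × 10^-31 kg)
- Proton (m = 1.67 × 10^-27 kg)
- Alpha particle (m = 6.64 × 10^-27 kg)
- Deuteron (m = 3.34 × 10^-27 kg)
The particle is an electron.

From λ = h/(mv), solve for mass:

m = h/(λv)
m = (6.626 × 10^-34 J·s) / (2.52 × 10^-10 m × 2.89 × 10^6 m/s)
m = 9.10 × 10^-31 kg

Comparing with the listed masses, this is closest to an electron.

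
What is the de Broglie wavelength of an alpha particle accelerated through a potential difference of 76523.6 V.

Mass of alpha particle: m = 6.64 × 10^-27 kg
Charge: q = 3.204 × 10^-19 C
3.67 × 10^-14 m

When a particle is accelerated through voltage V, it gains kinetic energy KE = qV.

The de Broglie wavelength is then λ = h/√(2mqV):

λ = h/√(2mqV)
λ = (6.626 × 10^-34 J·s) / √(2 × 6.64 × 10^-27 kg × 3.204 × 10^-19 C × 76523.6 V)
λ = 3.67 × 10^-14 m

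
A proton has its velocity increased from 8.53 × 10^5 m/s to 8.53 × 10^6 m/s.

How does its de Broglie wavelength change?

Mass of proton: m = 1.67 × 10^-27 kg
The wavelength decreases by a factor of 10.

Using λ = h/(mv):

Initial wavelength: λ₁ = h/(mv₁) = 4.65 × 10^-13 m
Final wavelength: λ₂ = h/(mv₂) = 4.65 × 10^-14 m

Since λ ∝ 1/v, when velocity increases by a factor of 10, the wavelength decreases by a factor of 10.

λ₂/λ₁ = v₁/v₂ = 1/10

The wavelength decreases by a factor of 10.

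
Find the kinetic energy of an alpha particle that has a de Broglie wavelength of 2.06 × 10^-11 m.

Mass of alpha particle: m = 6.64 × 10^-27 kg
7.79 × 10^-20 J (or 0.486 eV)

From λ = h/√(2mKE), we solve for KE:

λ² = h²/(2mKE)
KE = h²/(2mλ²)
KE = (6.626 × 10^-34 J·s)² / (2 × 6.64 × 10^-27 kg × (2.06 × 10^-11 m)²)
KE = 7.79 × 10^-20 J
KE = 0.486 eV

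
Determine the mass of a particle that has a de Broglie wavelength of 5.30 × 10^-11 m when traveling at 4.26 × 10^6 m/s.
2.93 × 10^-30 kg

From the de Broglie relation λ = h/(mv), we solve for m:

m = h/(λv)
m = (6.626 × 10^-34 J·s) / (5.30 × 10^-11 m × 4.26 × 10^6 m/s)
m = 2.93 × 10^-30 kg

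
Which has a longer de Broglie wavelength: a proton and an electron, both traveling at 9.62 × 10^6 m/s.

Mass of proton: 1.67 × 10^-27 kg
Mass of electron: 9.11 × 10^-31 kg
The electron has the longer wavelength.

Using λ = h/(mv), since both particles have the same velocity, the wavelength depends only on mass.

For proton: λ₁ = h/(m₁v) = 4.12 × 10^-14 m
For electron: λ₂ = h/(m₂v) = 7.56 × 10^-11 m

Since λ ∝ 1/m at constant velocity, the lighter particle has the longer wavelength.

The electron has the longer de Broglie wavelength.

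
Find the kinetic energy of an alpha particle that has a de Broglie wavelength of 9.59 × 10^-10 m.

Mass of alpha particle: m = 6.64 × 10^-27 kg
3.59 × 10^-23 J (or 2.24 × 10^-4 eV)

From λ = h/√(2mKE), we solve for KE:

λ² = h²/(2mKE)
KE = h²/(2mλ²)
KE = (6.626 × 10^-34 J·s)² / (2 × 6.64 × 10^-27 kg × (9.59 × 10^-10 m)²)
KE = 3.59 × 10^-23 J
KE = 2.24 × 10^-4 eV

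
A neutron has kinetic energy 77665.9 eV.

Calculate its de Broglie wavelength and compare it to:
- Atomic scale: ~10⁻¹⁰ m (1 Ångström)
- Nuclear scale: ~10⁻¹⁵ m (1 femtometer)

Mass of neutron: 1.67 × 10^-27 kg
λ = 1.03 × 10^-13 m, which is between nuclear and atomic scales.

Using λ = h/√(2mKE):

KE = 77665.9 eV = 1.244 × 10^-14 J

λ = h/√(2mKE)
λ = (6.626 × 10^-34 J·s) / √(2 × 1.67 × 10^-27 kg × 1.244 × 10^-14 J)
λ = 1.03 × 10^-13 m

Comparison:
- Atomic scale (10⁻¹⁰ m): λ is 0.001× this size
- Nuclear scale (10⁻¹⁵ m): λ is 1e+02× this size

The wavelength is between nuclear and atomic scales.

This wavelength is appropriate for probing atomic structure but too large for nuclear physics experiments.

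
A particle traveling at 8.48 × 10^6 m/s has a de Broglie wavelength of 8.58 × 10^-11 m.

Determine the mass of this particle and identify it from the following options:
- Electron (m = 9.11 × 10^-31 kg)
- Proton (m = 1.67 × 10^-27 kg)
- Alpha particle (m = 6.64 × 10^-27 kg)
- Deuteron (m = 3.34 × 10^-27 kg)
The particle is an electron.

From λ = h/(mv), solve for mass:

m = h/(λv)
m = (6.626 × 10^-34 J·s) / (8.58 × 10^-11 m × 8.48 × 10^6 m/s)
m = 9.11 × 10^-31 kg

Comparing with the listed masses, this is closest to an electron.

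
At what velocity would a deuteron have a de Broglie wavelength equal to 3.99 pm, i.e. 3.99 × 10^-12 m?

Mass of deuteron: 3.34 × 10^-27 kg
4.97 × 10^4 m/s

From λ = h/(mv), solve for v:

v = h/(mλ)
v = (6.626 × 10^-34 J·s) / (3.34 × 10^-27 kg × 3.99 × 10^-12 m)
v = 4.97 × 10^4 m/s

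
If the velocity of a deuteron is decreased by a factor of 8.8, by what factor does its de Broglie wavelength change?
The wavelength increases by a factor of 8.8.

From λ = h/(mv), the wavelength is inversely proportional to velocity:

λ ∝ 1/v

If v → v/8.8, then λ → 8.8λ

When velocity is decreased by a factor of 8.8, the wavelength increases by a factor of 8.8.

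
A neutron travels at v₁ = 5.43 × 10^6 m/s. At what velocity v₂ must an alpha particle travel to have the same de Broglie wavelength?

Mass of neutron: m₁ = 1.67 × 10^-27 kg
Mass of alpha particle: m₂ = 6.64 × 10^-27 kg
v₂ = 1.37 × 10^6 m/s

For equal de Broglie wavelengths: λ₁ = λ₂

h/(m₁v₁) = h/(m₂v₂)
m₁v₁ = m₂v₂
v₂ = v₁ · (m₁/m₂)

v₂ = 5.43 × 10^6 m/s × (1.67 × 10^-27 kg / 6.64 × 10^-27 kg)
v₂ = 1.37 × 10^6 m/s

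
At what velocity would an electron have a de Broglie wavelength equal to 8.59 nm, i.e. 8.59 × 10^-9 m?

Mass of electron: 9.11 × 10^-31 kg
8.47 × 10^4 m/s

From λ = h/(mv), solve for v:

v = h/(mλ)
v = (6.626 × 10^-34 J·s) / (9.11 × 10^-31 kg × 8.59 × 10^-9 m)
v = 8.47 × 10^4 m/s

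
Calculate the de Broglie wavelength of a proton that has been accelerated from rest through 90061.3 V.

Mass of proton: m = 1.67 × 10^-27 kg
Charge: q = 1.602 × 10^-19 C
9.55 × 10^-14 m

When a particle is accelerated through voltage V, it gains kinetic energy KE = qV.

The de Broglie wavelength is then λ = h/√(2mqV):

λ = h/√(2mqV)
λ = (6.626 × 10^-34 J·s) / √(2 × 1.67 × 10^-27 kg × 1.602 × 10^-19 C × 90061.3 V)
λ = 9.55 × 10^-14 m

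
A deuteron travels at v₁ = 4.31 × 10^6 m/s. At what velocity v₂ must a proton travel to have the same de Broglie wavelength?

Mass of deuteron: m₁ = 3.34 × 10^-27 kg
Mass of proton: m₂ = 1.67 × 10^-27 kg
v₂ = 8.62 × 10^6 m/s

For equal de Broglie wavelengths: λ₁ = λ₂

h/(m₁v₁) = h/(m₂v₂)
m₁v₁ = m₂v₂
v₂ = v₁ · (m₁/m₂)

v₂ = 4.31 × 10^6 m/s × (3.34 × 10^-27 kg / 1.67 × 10^-27 kg)
v₂ = 8.62 × 10^6 m/s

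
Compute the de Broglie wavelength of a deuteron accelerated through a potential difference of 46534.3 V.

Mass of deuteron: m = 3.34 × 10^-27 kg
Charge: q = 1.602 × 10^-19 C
9.39 × 10^-14 m

When a particle is accelerated through voltage V, it gains kinetic energy KE = qV.

The de Broglie wavelength is then λ = h/√(2mqV):

λ = h/√(2mqV)
λ = (6.626 × 10^-34 J·s) / √(2 × 3.34 × 10^-27 kg × 1.602 × 10^-19 C × 46534.3 V)
λ = 9.39 × 10^-14 m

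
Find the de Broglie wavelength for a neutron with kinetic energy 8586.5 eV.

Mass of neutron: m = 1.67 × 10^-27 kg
3.09 × 10^-13 m

Using λ = h/√(2mKE):

First convert KE to Joules: KE = 8586.5 eV = 1.376 × 10^-15 J

λ = h/√(2mKE)
λ = (6.626 × 10^-34 J·s) / √(2 × 1.67 × 10^-27 kg × 1.376 × 10^-15 J)
λ = 3.09 × 10^-13 m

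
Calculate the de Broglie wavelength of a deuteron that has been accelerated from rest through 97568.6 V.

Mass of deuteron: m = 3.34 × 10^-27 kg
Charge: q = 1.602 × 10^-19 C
6.48 × 10^-14 m

When a particle is accelerated through voltage V, it gains kinetic energy KE = qV.

The de Broglie wavelength is then λ = h/√(2mqV):

λ = h/√(2mqV)
λ = (6.626 × 10^-34 J·s) / √(2 × 3.34 × 10^-27 kg × 1.602 × 10^-19 C × 97568.6 V)
λ = 6.48 × 10^-14 m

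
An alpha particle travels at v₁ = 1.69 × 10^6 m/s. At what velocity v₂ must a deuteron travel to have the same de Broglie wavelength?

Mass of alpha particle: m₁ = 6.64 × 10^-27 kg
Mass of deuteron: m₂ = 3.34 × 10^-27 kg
v₂ = 3.36 × 10^6 m/s

For equal de Broglie wavelengths: λ₁ = λ₂

h/(m₁v₁) = h/(m₂v₂)
m₁v₁ = m₂v₂
v₂ = v₁ · (m₁/m₂)

v₂ = 1.69 × 10^6 m/s × (6.64 × 10^-27 kg / 3.34 × 10^-27 kg)
v₂ = 3.36 × 10^6 m/s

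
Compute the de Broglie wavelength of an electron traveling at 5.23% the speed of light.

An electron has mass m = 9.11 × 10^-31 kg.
4.64 × 10^-11 m

Using the de Broglie relation λ = h/(mv):

v = 5.23% × c = 1.568 × 10^7 m/s

λ = h/(mv)
λ = (6.626 × 10^-34 J·s) / (9.11 × 10^-31 kg × 1.568 × 10^7 m/s)
λ = 4.64 × 10^-11 m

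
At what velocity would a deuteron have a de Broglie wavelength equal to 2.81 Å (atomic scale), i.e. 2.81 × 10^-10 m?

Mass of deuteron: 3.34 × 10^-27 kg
7.06 × 10^2 m/s

From λ = h/(mv), solve for v:

v = h/(mλ)
v = (6.626 × 10^-34 J·s) / (3.34 × 10^-27 kg × 2.81 × 10^-10 m)
v = 7.06 × 10^2 m/s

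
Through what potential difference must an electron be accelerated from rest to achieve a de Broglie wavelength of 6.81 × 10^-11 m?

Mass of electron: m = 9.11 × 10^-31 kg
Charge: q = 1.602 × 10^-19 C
324 V

From λ = h/√(2mqV), we solve for V:

λ² = h²/(2mqV)
V = h²/(2mqλ²)
V = (6.626 × 10^-34 J·s)² / (2 × 9.11 × 10^-31 kg × 1.602 × 10^-19 C × (6.81 × 10^-11 m)²)
V = 324 V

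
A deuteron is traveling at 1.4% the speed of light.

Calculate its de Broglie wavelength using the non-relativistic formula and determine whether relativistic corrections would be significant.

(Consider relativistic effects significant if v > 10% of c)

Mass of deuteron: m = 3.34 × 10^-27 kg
No, relativistic corrections are not needed.

Using the non-relativistic de Broglie formula λ = h/(mv):

v = 1.4% × c = 4.197 × 10^6 m/s

λ = h/(mv)
λ = (6.626 × 10^-34 J·s) / (3.34 × 10^-27 kg × 4.197 × 10^6 m/s)
λ = 4.73 × 10^-14 m

Since v = 1.4% of c < 10% of c, relativistic corrections are NOT significant and this non-relativistic result is a good approximation.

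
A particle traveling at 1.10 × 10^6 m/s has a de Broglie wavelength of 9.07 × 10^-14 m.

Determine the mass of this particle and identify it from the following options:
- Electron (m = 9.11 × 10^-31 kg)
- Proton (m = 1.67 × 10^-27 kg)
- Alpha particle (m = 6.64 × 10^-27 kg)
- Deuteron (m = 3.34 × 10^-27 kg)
The particle is an alpha particle.

From λ = h/(mv), solve for mass:

m = h/(λv)
m = (6.626 × 10^-34 J·s) / (9.07 × 10^-14 m × 1.10 × 10^6 m/s)
m = 6.64 × 10^-27 kg

Comparing with the listed masses, this is closest to an alpha particle.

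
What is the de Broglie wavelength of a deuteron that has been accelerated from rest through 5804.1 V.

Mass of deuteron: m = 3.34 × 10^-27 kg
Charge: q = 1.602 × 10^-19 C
2.66 × 10^-13 m

When a particle is accelerated through voltage V, it gains kinetic energy KE = qV.

The de Broglie wavelength is then λ = h/√(2mqV):

λ = h/√(2mqV)
λ = (6.626 × 10^-34 J·s) / √(2 × 3.34 × 10^-27 kg × 1.602 × 10^-19 C × 5804.1 V)
λ = 2.66 × 10^-13 m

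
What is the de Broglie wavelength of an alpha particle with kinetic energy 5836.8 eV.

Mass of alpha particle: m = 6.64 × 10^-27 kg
1.88 × 10^-13 m

Using λ = h/√(2mKE):

First convert KE to Joules: KE = 5836.8 eV = 9.352 × 10^-16 J

λ = h/√(2mKE)
λ = (6.626 × 10^-34 J·s) / √(2 × 6.64 × 10^-27 kg × 9.352 × 10^-16 J)
λ = 1.88 × 10^-13 m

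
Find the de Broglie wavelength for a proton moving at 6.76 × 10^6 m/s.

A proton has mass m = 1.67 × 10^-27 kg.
5.87 × 10^-14 m

Using the de Broglie relation λ = h/(mv):

λ = h/(mv)
λ = (6.626 × 10^-34 J·s) / (1.67 × 10^-27 kg × 6.76 × 10^6 m/s)
λ = 5.87 × 10^-14 m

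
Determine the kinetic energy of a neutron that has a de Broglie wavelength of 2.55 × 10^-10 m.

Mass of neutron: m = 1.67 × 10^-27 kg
2.02 × 10^-21 J (or 0.0126 eV)

From λ = h/√(2mKE), we solve for KE:

λ² = h²/(2mKE)
KE = h²/(2mλ²)
KE = (6.626 × 10^-34 J·s)² / (2 × 1.67 × 10^-27 kg × (2.55 × 10^-10 m)²)
KE = 2.02 × 10^-21 J
KE = 0.0126 eV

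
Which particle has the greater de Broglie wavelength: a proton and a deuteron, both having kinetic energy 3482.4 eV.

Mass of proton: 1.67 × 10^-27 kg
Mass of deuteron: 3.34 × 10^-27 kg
The proton has the longer wavelength.

Using λ = h/√(2mKE):

For proton: λ₁ = h/√(2m₁KE) = 4.85 × 10^-13 m
For deuteron: λ₂ = h/√(2m₂KE) = 3.43 × 10^-13 m

Since λ ∝ 1/√m at constant kinetic energy, the lighter particle has the longer wavelength.

The proton has the longer de Broglie wavelength.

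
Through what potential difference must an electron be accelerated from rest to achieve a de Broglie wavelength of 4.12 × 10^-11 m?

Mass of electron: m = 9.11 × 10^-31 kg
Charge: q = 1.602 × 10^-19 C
886 V

From λ = h/√(2mqV), we solve for V:

λ² = h²/(2mqV)
V = h²/(2mqλ²)
V = (6.626 × 10^-34 J·s)² / (2 × 9.11 × 10^-31 kg × 1.602 × 10^-19 C × (4.12 × 10^-11 m)²)
V = 886 V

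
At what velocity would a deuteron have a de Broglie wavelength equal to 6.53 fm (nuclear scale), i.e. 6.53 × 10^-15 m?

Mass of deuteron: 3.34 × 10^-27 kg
3.04 × 10^7 m/s

From λ = h/(mv), solve for v:

v = h/(mλ)
v = (6.626 × 10^-34 J·s) / (3.34 × 10^-27 kg × 6.53 × 10^-15 m)
v = 3.04 × 10^7 m/s

Note: This velocity is 10.1% of the speed of light, so relativistic corrections would be needed for a more accurate calculation.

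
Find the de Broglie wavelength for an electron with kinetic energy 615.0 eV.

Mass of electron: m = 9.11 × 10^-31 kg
4.95 × 10^-11 m

Using λ = h/√(2mKE):

First convert KE to Joules: KE = 615.0 eV = 9.853 × 10^-17 J

λ = h/√(2mKE)
λ = (6.626 × 10^-34 J·s) / √(2 × 9.11 × 10^-31 kg × 9.853 × 10^-17 J)
λ = 4.95 × 10^-11 m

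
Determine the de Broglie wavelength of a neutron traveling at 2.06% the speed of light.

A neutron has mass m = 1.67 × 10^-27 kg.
6.42 × 10^-14 m

Using the de Broglie relation λ = h/(mv):

v = 2.06% × c = 6.176 × 10^6 m/s

λ = h/(mv)
λ = (6.626 × 10^-34 J·s) / (1.67 × 10^-27 kg × 6.176 × 10^6 m/s)
λ = 6.42 × 10^-14 m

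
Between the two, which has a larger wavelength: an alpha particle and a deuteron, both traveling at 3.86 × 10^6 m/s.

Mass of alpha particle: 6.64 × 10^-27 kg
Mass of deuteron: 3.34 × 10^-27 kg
The deuteron has the longer wavelength.

Using λ = h/(mv), since both particles have the same velocity, the wavelength depends only on mass.

For alpha particle: λ₁ = h/(m₁v) = 2.59 × 10^-14 m
For deuteron: λ₂ = h/(m₂v) = 5.14 × 10^-14 m

Since λ ∝ 1/m at constant velocity, the lighter particle has the longer wavelength.

The deuteron has the longer de Broglie wavelength.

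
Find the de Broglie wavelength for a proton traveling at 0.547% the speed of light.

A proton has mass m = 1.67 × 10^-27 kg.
2.42 × 10^-13 m

Using the de Broglie relation λ = h/(mv):

v = 0.547% × c = 1.640 × 10^6 m/s

λ = h/(mv)
λ = (6.626 × 10^-34 J·s) / (1.67 × 10^-27 kg × 1.640 × 10^6 m/s)
λ = 2.42 × 10^-13 m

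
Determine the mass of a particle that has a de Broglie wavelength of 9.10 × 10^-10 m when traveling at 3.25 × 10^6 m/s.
2.24 × 10^-31 kg

From the de Broglie relation λ = h/(mv), we solve for m:

m = h/(λv)
m = (6.626 × 10^-34 J·s) / (9.10 × 10^-10 m × 3.25 × 10^6 m/s)
m = 2.24 × 10^-31 kg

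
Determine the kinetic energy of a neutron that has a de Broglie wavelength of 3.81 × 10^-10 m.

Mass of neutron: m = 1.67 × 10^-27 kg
9.06 × 10^-22 J (or 5.65 × 10^-3 eV)

From λ = h/√(2mKE), we solve for KE:

λ² = h²/(2mKE)
KE = h²/(2mλ²)
KE = (6.626 × 10^-34 J·s)² / (2 × 1.67 × 10^-27 kg × (3.81 × 10^-10 m)²)
KE = 9.06 × 10^-22 J
KE = 5.65 × 10^-3 eV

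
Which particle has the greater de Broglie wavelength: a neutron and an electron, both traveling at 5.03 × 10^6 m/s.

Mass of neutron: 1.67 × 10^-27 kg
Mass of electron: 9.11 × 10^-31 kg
The electron has the longer wavelength.

Using λ = h/(mv), since both particles have the same velocity, the wavelength depends only on mass.

For neutron: λ₁ = h/(m₁v) = 7.89 × 10^-14 m
For electron: λ₂ = h/(m₂v) = 1.45 × 10^-10 m

Since λ ∝ 1/m at constant velocity, the lighter particle has the longer wavelength.

The electron has the longer de Broglie wavelength.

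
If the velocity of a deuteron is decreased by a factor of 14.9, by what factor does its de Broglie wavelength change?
The wavelength increases by a factor of 14.9.

From λ = h/(mv), the wavelength is inversely proportional to velocity:

λ ∝ 1/v

If v → v/14.9, then λ → 14.9λ

When velocity is decreased by a factor of 14.9, the wavelength increases by a factor of 14.9.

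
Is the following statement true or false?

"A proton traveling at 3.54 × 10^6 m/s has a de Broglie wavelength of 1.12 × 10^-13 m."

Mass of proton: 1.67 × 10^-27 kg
True

The claim is correct.

Using λ = h/(mv):
λ = (6.626 × 10^-34 J·s) / (1.67 × 10^-27 kg × 3.54 × 10^6 m/s)
λ = 1.12 × 10^-13 m

This matches the claimed value.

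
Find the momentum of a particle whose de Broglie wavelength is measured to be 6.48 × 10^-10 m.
1.02 × 10^-24 kg·m/s

From the de Broglie relation λ = h/p, we solve for p:

p = h/λ
p = (6.626 × 10^-34 J·s) / (6.48 × 10^-10 m)
p = 1.02 × 10^-24 kg·m/s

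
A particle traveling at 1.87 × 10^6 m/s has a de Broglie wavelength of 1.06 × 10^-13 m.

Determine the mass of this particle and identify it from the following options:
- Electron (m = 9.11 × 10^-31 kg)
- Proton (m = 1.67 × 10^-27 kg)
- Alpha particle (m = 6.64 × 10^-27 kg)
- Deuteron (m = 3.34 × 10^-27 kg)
The particle is a deuteron.

From λ = h/(mv), solve for mass:

m = h/(λv)
m = (6.626 × 10^-34 J·s) / (1.06 × 10^-13 m × 1.87 × 10^6 m/s)
m = 3.34 × 10^-27 kg

Comparing with the listed masses, this is closest to a deuteron.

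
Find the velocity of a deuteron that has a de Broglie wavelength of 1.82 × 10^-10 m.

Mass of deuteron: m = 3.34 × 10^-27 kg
1.09 × 10^3 m/s

From the de Broglie relation λ = h/(mv), we solve for v:

v = h/(mλ)
v = (6.626 × 10^-34 J·s) / (3.34 × 10^-27 kg × 1.82 × 10^-10 m)
v = 1.09 × 10^3 m/s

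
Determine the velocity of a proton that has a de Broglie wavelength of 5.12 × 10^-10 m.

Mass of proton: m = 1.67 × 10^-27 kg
7.75 × 10^2 m/s

From the de Broglie relation λ = h/(mv), we solve for v:

v = h/(mλ)
v = (6.626 × 10^-34 J·s) / (1.67 × 10^-27 kg × 5.12 × 10^-10 m)
v = 7.75 × 10^2 m/s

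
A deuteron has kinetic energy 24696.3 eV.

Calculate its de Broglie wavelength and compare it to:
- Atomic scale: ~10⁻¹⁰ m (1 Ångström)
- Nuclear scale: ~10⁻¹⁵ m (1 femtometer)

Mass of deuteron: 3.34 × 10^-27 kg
λ = 1.29 × 10^-13 m, which is between nuclear and atomic scales.

Using λ = h/√(2mKE):

KE = 24696.3 eV = 3.957 × 10^-15 J

λ = h/√(2mKE)
λ = (6.626 × 10^-34 J·s) / √(2 × 3.34 × 10^-27 kg × 3.957 × 10^-15 J)
λ = 1.29 × 10^-13 m

Comparison:
- Atomic scale (10⁻¹⁰ m): λ is 0.0013× this size
- Nuclear scale (10⁻¹⁵ m): λ is 1.3e+02× this size

The wavelength is between nuclear and atomic scales.

This wavelength is appropriate for probing atomic structure but too large for nuclear physics experiments.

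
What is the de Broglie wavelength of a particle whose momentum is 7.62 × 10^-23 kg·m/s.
8.70 × 10^-12 m

Using the de Broglie relation λ = h/p:

λ = h/p
λ = (6.626 × 10^-34 J·s) / (7.62 × 10^-23 kg·m/s)
λ = 8.70 × 10^-12 m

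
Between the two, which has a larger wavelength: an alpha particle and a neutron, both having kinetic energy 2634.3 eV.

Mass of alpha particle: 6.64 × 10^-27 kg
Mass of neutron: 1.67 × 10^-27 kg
The neutron has the longer wavelength.

Using λ = h/√(2mKE):

For alpha particle: λ₁ = h/√(2m₁KE) = 2.80 × 10^-13 m
For neutron: λ₂ = h/√(2m₂KE) = 5.58 × 10^-13 m

Since λ ∝ 1/√m at constant kinetic energy, the lighter particle has the longer wavelength.

The neutron has the longer de Broglie wavelength.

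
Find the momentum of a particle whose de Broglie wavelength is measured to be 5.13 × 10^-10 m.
1.29 × 10^-24 kg·m/s

From the de Broglie relation λ = h/p, we solve for p:

p = h/λ
p = (6.626 × 10^-34 J·s) / (5.13 × 10^-10 m)
p = 1.29 × 10^-24 kg·m/s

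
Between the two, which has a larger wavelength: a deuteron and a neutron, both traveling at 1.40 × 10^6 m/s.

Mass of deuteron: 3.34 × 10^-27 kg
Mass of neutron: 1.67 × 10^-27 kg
The neutron has the longer wavelength.

Using λ = h/(mv), since both particles have the same velocity, the wavelength depends only on mass.

For deuteron: λ₁ = h/(m₁v) = 1.42 × 10^-13 m
For neutron: λ₂ = h/(m₂v) = 2.83 × 10^-13 m

Since λ ∝ 1/m at constant velocity, the lighter particle has the longer wavelength.

The neutron has the longer de Broglie wavelength.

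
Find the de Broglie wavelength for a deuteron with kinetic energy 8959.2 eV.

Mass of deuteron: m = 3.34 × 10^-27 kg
2.14 × 10^-13 m

Using λ = h/√(2mKE):

First convert KE to Joules: KE = 8959.2 eV = 1.435 × 10^-15 J

λ = h/√(2mKE)
λ = (6.626 × 10^-34 J·s) / √(2 × 3.34 × 10^-27 kg × 1.435 × 10^-15 J)
λ = 2.14 × 10^-13 m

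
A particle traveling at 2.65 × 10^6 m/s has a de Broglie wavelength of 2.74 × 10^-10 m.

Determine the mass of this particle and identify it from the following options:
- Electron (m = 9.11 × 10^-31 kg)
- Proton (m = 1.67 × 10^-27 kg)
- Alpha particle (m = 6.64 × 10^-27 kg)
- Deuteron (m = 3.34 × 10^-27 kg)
The particle is an electron.

From λ = h/(mv), solve for mass:

m = h/(λv)
m = (6.626 × 10^-34 J·s) / (2.74 × 10^-10 m × 2.65 × 10^6 m/s)
m = 9.13 × 10^-31 kg

Comparing with the listed masses, this is closest to an electron.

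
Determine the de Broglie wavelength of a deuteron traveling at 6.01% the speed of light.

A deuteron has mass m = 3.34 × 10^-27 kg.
1.10 × 10^-14 m

Using the de Broglie relation λ = h/(mv):

v = 6.01% × c = 1.802 × 10^7 m/s

λ = h/(mv)
λ = (6.626 × 10^-34 J·s) / (3.34 × 10^-27 kg × 1.802 × 10^7 m/s)
λ = 1.10 × 10^-14 m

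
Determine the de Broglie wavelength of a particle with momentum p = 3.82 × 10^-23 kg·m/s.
1.73 × 10^-11 m

Using the de Broglie relation λ = h/p:

λ = h/p
λ = (6.626 × 10^-34 J·s) / (3.82 × 10^-23 kg·m/s)
λ = 1.73 × 10^-11 m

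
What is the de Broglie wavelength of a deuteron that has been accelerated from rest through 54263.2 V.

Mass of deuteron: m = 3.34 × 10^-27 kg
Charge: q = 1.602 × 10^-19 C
8.70 × 10^-14 m

When a particle is accelerated through voltage V, it gains kinetic energy KE = qV.

The de Broglie wavelength is then λ = h/√(2mqV):

λ = h/√(2mqV)
λ = (6.626 × 10^-34 J·s) / √(2 × 3.34 × 10^-27 kg × 1.602 × 10^-19 C × 54263.2 V)
λ = 8.70 × 10^-14 m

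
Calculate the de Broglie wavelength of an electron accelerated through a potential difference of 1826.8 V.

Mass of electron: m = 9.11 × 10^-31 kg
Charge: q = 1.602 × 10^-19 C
2.87 × 10^-11 m

When a particle is accelerated through voltage V, it gains kinetic energy KE = qV.

The de Broglie wavelength is then λ = h/√(2mqV):

λ = h/√(2mqV)
λ = (6.626 × 10^-34 J·s) / √(2 × 9.11 × 10^-31 kg × 1.602 × 10^-19 C × 1826.8 V)
λ = 2.87 × 10^-11 m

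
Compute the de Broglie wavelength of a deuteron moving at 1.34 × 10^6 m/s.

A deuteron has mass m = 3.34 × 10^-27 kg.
1.48 × 10^-13 m

Using the de Broglie relation λ = h/(mv):

λ = h/(mv)
λ = (6.626 × 10^-34 J·s) / (3.34 × 10^-27 kg × 1.34 × 10^6 m/s)
λ = 1.48 × 10^-13 m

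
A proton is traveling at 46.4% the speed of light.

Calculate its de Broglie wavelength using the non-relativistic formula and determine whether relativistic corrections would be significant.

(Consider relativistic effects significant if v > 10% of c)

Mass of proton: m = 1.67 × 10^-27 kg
Yes, relativistic corrections are needed.

Using the non-relativistic de Broglie formula λ = h/(mv):

v = 46.4% × c = 1.391 × 10^8 m/s

λ = h/(mv)
λ = (6.626 × 10^-34 J·s) / (1.67 × 10^-27 kg × 1.391 × 10^8 m/s)
λ = 2.85 × 10^-15 m

Since v = 46.4% of c > 10% of c, relativistic corrections ARE significant and the actual wavelength would differ from this non-relativistic estimate.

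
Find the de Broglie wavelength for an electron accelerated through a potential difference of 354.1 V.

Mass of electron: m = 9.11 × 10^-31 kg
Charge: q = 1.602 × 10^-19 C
6.52 × 10^-11 m

When a particle is accelerated through voltage V, it gains kinetic energy KE = qV.

The de Broglie wavelength is then λ = h/√(2mqV):

λ = h/√(2mqV)
λ = (6.626 × 10^-34 J·s) / √(2 × 9.11 × 10^-31 kg × 1.602 × 10^-19 C × 354.1 V)
λ = 6.52 × 10^-11 m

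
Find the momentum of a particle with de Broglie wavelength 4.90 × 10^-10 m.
1.35 × 10^-24 kg·m/s

From the de Broglie relation λ = h/p, we solve for p:

p = h/λ
p = (6.626 × 10^-34 J·s) / (4.90 × 10^-10 m)
p = 1.35 × 10^-24 kg·m/s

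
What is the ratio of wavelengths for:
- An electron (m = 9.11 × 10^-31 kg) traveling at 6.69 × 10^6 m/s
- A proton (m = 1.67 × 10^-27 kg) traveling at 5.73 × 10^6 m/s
λ₁/λ₂ = 1.57 × 10^3

Using λ = h/(mv):

λ₁ = h/(m₁v₁) = 1.09 × 10^-10 m
λ₂ = h/(m₂v₂) = 6.92 × 10^-14 m

Ratio λ₁/λ₂ = (m₂v₂)/(m₁v₁)
         = (1.67 × 10^-27 kg × 5.73 × 10^6 m/s) / (9.11 × 10^-31 kg × 6.69 × 10^6 m/s)
         = 1.57 × 10^3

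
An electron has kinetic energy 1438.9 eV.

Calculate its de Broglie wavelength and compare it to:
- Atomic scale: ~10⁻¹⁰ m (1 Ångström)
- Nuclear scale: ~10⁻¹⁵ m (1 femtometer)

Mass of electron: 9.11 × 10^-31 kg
λ = 3.23 × 10^-11 m, which is between nuclear and atomic scales.

Using λ = h/√(2mKE):

KE = 1438.9 eV = 2.305 × 10^-16 J

λ = h/√(2mKE)
λ = (6.626 × 10^-34 J·s) / √(2 × 9.11 × 10^-31 kg × 2.305 × 10^-16 J)
λ = 3.23 × 10^-11 m

Comparison:
- Atomic scale (10⁻¹⁰ m): λ is 0.32× this size
- Nuclear scale (10⁻¹⁵ m): λ is 3.2e+04× this size

The wavelength is between nuclear and atomic scales.

This wavelength is appropriate for probing atomic structure but too large for nuclear physics experiments.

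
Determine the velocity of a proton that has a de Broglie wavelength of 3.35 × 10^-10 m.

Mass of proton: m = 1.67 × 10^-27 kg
1.18 × 10^3 m/s

From the de Broglie relation λ = h/(mv), we solve for v:

v = h/(mλ)
v = (6.626 × 10^-34 J·s) / (1.67 × 10^-27 kg × 3.35 × 10^-10 m)
v = 1.18 × 10^3 m/s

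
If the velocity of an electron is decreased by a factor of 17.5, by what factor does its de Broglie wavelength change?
The wavelength increases by a factor of 17.5.

From λ = h/(mv), the wavelength is inversely proportional to velocity:

λ ∝ 1/v

If v → v/17.5, then λ → 17.5λ

When velocity is decreased by a factor of 17.5, the wavelength increases by a factor of 17.5.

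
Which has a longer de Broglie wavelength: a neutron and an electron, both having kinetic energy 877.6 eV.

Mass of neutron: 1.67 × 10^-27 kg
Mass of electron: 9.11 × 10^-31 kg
The electron has the longer wavelength.

Using λ = h/√(2mKE):

For neutron: λ₁ = h/√(2m₁KE) = 9.67 × 10^-13 m
For electron: λ₂ = h/√(2m₂KE) = 4.14 × 10^-11 m

Since λ ∝ 1/√m at constant kinetic energy, the lighter particle has the longer wavelength.

The electron has the longer de Broglie wavelength.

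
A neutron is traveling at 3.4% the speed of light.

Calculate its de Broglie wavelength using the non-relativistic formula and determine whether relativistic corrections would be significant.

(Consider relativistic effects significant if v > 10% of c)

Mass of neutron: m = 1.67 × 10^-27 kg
No, relativistic corrections are not needed.

Using the non-relativistic de Broglie formula λ = h/(mv):

v = 3.4% × c = 1.019 × 10^7 m/s

λ = h/(mv)
λ = (6.626 × 10^-34 J·s) / (1.67 × 10^-27 kg × 1.019 × 10^7 m/s)
λ = 3.89 × 10^-14 m

Since v = 3.4% of c < 10% of c, relativistic corrections are NOT significant and this non-relativistic result is a good approximation.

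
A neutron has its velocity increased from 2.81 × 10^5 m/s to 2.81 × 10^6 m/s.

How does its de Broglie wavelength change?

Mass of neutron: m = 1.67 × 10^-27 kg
The wavelength decreases by a factor of 10.

Using λ = h/(mv):

Initial wavelength: λ₁ = h/(mv₁) = 1.41 × 10^-12 m
Final wavelength: λ₂ = h/(mv₂) = 1.41 × 10^-13 m

Since λ ∝ 1/v, when velocity increases by a factor of 10, the wavelength decreases by a factor of 10.

λ₂/λ₁ = v₁/v₂ = 1/10

The wavelength decreases by a factor of 10.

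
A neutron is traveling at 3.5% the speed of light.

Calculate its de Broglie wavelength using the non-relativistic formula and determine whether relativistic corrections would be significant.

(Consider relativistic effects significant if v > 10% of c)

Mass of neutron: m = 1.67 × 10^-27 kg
No, relativistic corrections are not needed.

Using the non-relativistic de Broglie formula λ = h/(mv):

v = 3.5% × c = 1.049 × 10^7 m/s

λ = h/(mv)
λ = (6.626 × 10^-34 J·s) / (1.67 × 10^-27 kg × 1.049 × 10^7 m/s)
λ = 3.78 × 10^-14 m

Since v = 3.5% of c < 10% of c, relativistic corrections are NOT significant and this non-relativistic result is a good approximation.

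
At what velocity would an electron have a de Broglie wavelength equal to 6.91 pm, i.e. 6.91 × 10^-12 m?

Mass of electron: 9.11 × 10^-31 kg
1.05 × 10^8 m/s

From λ = h/(mv), solve for v:

v = h/(mλ)
v = (6.626 × 10^-34 J·s) / (9.11 × 10^-31 kg × 6.91 × 10^-12 m)
v = 1.05 × 10^8 m/s

Note: This velocity is 35.1% of the speed of light, so relativistic corrections would be needed for a more accurate calculation.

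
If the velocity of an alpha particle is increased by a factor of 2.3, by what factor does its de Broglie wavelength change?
The wavelength decreases by a factor of 2.3.

From λ = h/(mv), the wavelength is inversely proportional to velocity:

λ ∝ 1/v

If v → 2.3v, then λ → λ/2.3

When velocity is increased by a factor of 2.3, the wavelength decreases by a factor of 2.3.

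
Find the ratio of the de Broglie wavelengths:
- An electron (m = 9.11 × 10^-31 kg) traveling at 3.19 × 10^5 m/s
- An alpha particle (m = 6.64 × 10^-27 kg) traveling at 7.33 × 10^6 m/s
λ₁/λ₂ = 1.67 × 10^5

Using λ = h/(mv):

λ₁ = h/(m₁v₁) = 2.28 × 10^-9 m
λ₂ = h/(m₂v₂) = 1.36 × 10^-14 m

Ratio λ₁/λ₂ = (m₂v₂)/(m₁v₁)
         = (6.64 × 10^-27 kg × 7.33 × 10^6 m/s) / (9.11 × 10^-31 kg × 3.19 × 10^5 m/s)
         = 1.67 × 10^5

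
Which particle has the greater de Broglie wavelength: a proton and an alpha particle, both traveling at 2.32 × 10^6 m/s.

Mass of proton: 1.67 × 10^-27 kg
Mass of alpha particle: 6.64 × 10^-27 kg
The proton has the longer wavelength.

Using λ = h/(mv), since both particles have the same velocity, the wavelength depends only on mass.

For proton: λ₁ = h/(m₁v) = 1.71 × 10^-13 m
For alpha particle: λ₂ = h/(m₂v) = 4.30 × 10^-14 m

Since λ ∝ 1/m at constant velocity, the lighter particle has the longer wavelength.

The proton has the longer de Broglie wavelength.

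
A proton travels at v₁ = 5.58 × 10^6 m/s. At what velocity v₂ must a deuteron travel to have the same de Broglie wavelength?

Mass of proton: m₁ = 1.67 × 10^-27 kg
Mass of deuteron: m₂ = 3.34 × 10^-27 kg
v₂ = 2.79 × 10^6 m/s

For equal de Broglie wavelengths: λ₁ = λ₂

h/(m₁v₁) = h/(m₂v₂)
m₁v₁ = m₂v₂
v₂ = v₁ · (m₁/m₂)

v₂ = 5.58 × 10^6 m/s × (1.67 × 10^-27 kg / 3.34 × 10^-27 kg)
v₂ = 2.79 × 10^6 m/s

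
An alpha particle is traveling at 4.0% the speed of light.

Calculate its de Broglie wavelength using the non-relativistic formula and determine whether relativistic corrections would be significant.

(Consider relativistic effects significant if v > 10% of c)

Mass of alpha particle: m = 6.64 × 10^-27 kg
No, relativistic corrections are not needed.

Using the non-relativistic de Broglie formula λ = h/(mv):

v = 4.0% × c = 1.199 × 10^7 m/s

λ = h/(mv)
λ = (6.626 × 10^-34 J·s) / (6.64 × 10^-27 kg × 1.199 × 10^7 m/s)
λ = 8.32 × 10^-15 m

Since v = 4.0% of c < 10% of c, relativistic corrections are NOT significant and this non-relativistic result is a good approximation.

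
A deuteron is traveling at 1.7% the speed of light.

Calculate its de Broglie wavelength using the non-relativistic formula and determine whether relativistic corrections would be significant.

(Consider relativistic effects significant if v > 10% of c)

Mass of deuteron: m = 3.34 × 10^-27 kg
No, relativistic corrections are not needed.

Using the non-relativistic de Broglie formula λ = h/(mv):

v = 1.7% × c = 5.096 × 10^6 m/s

λ = h/(mv)
λ = (6.626 × 10^-34 J·s) / (3.34 × 10^-27 kg × 5.096 × 10^6 m/s)
λ = 3.89 × 10^-14 m

Since v = 1.7% of c < 10% of c, relativistic corrections are NOT significant and this non-relativistic result is a good approximation.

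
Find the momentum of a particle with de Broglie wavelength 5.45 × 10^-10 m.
1.22 × 10^-24 kg·m/s

From the de Broglie relation λ = h/p, we solve for p:

p = h/λ
p = (6.626 × 10^-34 J·s) / (5.45 × 10^-10 m)
p = 1.22 × 10^-24 kg·m/s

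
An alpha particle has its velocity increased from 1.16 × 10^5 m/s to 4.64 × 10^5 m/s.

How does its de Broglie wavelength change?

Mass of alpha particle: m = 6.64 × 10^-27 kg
The wavelength decreases by a factor of 4.

Using λ = h/(mv):

Initial wavelength: λ₁ = h/(mv₁) = 8.60 × 10^-13 m
Final wavelength: λ₂ = h/(mv₂) = 2.15 × 10^-13 m

Since λ ∝ 1/v, when velocity increases by a factor of 4, the wavelength decreases by a factor of 4.

λ₂/λ₁ = v₁/v₂ = 1/4

The wavelength decreases by a factor of 4.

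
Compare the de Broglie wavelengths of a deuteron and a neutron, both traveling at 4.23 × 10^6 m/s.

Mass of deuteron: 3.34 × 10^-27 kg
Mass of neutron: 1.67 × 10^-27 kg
The neutron has the longer wavelength.

Using λ = h/(mv), since both particles have the same velocity, the wavelength depends only on mass.

For deuteron: λ₁ = h/(m₁v) = 4.69 × 10^-14 m
For neutron: λ₂ = h/(m₂v) = 9.38 × 10^-14 m

Since λ ∝ 1/m at constant velocity, the lighter particle has the longer wavelength.

The neutron has the longer de Broglie wavelength.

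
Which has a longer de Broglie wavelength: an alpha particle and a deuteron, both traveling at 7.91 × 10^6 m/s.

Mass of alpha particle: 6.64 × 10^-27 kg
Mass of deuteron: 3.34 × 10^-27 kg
The deuteron has the longer wavelength.

Using λ = h/(mv), since both particles have the same velocity, the wavelength depends only on mass.

For alpha particle: λ₁ = h/(m₁v) = 1.26 × 10^-14 m
For deuteron: λ₂ = h/(m₂v) = 2.51 × 10^-14 m

Since λ ∝ 1/m at constant velocity, the lighter particle has the longer wavelength.

The deuteron has the longer de Broglie wavelength.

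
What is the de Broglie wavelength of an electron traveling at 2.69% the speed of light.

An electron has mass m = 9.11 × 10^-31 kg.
9.02 × 10^-11 m

Using the de Broglie relation λ = h/(mv):

v = 2.69% × c = 8.064 × 10^6 m/s

λ = h/(mv)
λ = (6.626 × 10^-34 J·s) / (9.11 × 10^-31 kg × 8.064 × 10^6 m/s)
λ = 9.02 × 10^-11 m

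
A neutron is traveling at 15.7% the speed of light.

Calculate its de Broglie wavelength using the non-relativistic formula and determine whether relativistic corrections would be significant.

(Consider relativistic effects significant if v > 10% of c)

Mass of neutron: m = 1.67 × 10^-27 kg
Yes, relativistic corrections are needed.

Using the non-relativistic de Broglie formula λ = h/(mv):

v = 15.7% × c = 4.707 × 10^7 m/s

λ = h/(mv)
λ = (6.626 × 10^-34 J·s) / (1.67 × 10^-27 kg × 4.707 × 10^7 m/s)
λ = 8.43 × 10^-15 m

Since v = 15.7% of c > 10% of c, relativistic corrections ARE significant and the actual wavelength would differ from this non-relativistic estimate.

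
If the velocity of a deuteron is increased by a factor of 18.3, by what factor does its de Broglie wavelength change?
The wavelength decreases by a factor of 18.3.

From λ = h/(mv), the wavelength is inversely proportional to velocity:

λ ∝ 1/v

If v → 18.3v, then λ → λ/18.3

When velocity is increased by a factor of 18.3, the wavelength decreases by a factor of 18.3.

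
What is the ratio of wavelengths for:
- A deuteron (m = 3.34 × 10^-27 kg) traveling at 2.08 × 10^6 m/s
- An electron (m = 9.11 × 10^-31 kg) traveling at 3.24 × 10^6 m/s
λ₁/λ₂ = 4.25 × 10^-4

Using λ = h/(mv):

λ₁ = h/(m₁v₁) = 9.54 × 10^-14 m
λ₂ = h/(m₂v₂) = 2.24 × 10^-10 m

Ratio λ₁/λ₂ = (m₂v₂)/(m₁v₁)
         = (9.11 × 10^-31 kg × 3.24 × 10^6 m/s) / (3.34 × 10^-27 kg × 2.08 × 10^6 m/s)
         = 4.25 × 10^-4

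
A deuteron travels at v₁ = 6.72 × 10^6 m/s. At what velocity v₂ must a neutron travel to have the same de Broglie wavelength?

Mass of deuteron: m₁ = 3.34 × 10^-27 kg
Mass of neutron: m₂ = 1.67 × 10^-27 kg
v₂ = 1.34 × 10^7 m/s

For equal de Broglie wavelengths: λ₁ = λ₂

h/(m₁v₁) = h/(m₂v₂)
m₁v₁ = m₂v₂
v₂ = v₁ · (m₁/m₂)

v₂ = 6.72 × 10^6 m/s × (3.34 × 10^-27 kg / 1.67 × 10^-27 kg)
v₂ = 1.34 × 10^7 m/s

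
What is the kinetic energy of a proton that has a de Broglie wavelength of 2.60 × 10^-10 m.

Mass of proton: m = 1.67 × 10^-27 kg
1.94 × 10^-21 J (or 0.0121 eV)

From λ = h/√(2mKE), we solve for KE:

λ² = h²/(2mKE)
KE = h²/(2mλ²)
KE = (6.626 × 10^-34 J·s)² / (2 × 1.67 × 10^-27 kg × (2.60 × 10^-10 m)²)
KE = 1.94 × 10^-21 J
KE = 0.0121 eV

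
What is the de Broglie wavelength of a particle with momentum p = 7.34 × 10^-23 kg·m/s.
9.03 × 10^-12 m

Using the de Broglie relation λ = h/p:

λ = h/p
λ = (6.626 × 10^-34 J·s) / (7.34 × 10^-23 kg·m/s)
λ = 9.03 × 10^-12 m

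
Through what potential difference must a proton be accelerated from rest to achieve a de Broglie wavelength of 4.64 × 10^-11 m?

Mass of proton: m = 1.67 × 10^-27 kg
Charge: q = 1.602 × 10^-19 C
3.81 × 10^-1 V

From λ = h/√(2mqV), we solve for V:

λ² = h²/(2mqV)
V = h²/(2mqλ²)
V = (6.626 × 10^-34 J·s)² / (2 × 1.67 × 10^-27 kg × 1.602 × 10^-19 C × (4.64 × 10^-11 m)²)
V = 3.81 × 10^-1 V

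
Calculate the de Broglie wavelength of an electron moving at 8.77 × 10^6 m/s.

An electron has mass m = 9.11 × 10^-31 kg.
8.29 × 10^-11 m

Using the de Broglie relation λ = h/(mv):

λ = h/(mv)
λ = (6.626 × 10^-34 J·s) / (9.11 × 10^-31 kg × 8.77 × 10^6 m/s)
λ = 8.29 × 10^-11 m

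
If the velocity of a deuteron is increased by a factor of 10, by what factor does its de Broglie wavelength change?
The wavelength decreases by a factor of 10.

From λ = h/(mv), the wavelength is inversely proportional to velocity:

λ ∝ 1/v

If v → 10v, then λ → λ/10

When velocity is increased by a factor of 10, the wavelength decreases by a factor of 10.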